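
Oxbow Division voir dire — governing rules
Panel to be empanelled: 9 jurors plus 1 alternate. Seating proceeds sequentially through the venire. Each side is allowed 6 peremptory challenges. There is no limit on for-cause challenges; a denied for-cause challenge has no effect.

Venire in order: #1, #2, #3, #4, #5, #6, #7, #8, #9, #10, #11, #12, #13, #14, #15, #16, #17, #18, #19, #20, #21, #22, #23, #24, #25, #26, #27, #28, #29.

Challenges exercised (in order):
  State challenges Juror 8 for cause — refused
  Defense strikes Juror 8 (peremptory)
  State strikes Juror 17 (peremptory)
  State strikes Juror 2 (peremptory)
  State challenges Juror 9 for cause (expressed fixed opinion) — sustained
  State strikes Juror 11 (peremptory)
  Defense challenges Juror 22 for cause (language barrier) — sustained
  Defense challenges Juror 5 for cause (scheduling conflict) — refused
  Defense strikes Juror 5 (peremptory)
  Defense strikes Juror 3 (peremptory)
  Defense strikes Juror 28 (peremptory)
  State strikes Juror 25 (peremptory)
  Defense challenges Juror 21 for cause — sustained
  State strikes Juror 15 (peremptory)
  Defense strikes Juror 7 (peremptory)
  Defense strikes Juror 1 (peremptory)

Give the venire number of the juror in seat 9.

Removed: #1, #2, #3, #5, #7, #8, #9, #11, #15, #17, #21, #22, #25, #28.
Seating in order: seats 1–9 → #4, #6, #10, #12, #13, #14, #16, #18, #19; alternates → #20.
So seat 9 is #19.

19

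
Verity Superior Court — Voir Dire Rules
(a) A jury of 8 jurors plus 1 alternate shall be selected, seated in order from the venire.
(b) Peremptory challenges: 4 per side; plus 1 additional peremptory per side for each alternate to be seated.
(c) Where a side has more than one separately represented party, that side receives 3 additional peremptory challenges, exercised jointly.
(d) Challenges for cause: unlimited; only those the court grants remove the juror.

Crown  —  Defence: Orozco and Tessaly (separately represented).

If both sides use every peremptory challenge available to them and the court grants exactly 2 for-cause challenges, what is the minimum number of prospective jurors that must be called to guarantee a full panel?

Seats to fill: 8 + 1 alternates = 9.
Peremptories — Crown: 4 + 1×1 = 5; Defence: 4 + 1×1 + 3 = 8; total 13.
For-cause removals: 2.
Minimum venire: 9 + 13 + 2 = 24.

24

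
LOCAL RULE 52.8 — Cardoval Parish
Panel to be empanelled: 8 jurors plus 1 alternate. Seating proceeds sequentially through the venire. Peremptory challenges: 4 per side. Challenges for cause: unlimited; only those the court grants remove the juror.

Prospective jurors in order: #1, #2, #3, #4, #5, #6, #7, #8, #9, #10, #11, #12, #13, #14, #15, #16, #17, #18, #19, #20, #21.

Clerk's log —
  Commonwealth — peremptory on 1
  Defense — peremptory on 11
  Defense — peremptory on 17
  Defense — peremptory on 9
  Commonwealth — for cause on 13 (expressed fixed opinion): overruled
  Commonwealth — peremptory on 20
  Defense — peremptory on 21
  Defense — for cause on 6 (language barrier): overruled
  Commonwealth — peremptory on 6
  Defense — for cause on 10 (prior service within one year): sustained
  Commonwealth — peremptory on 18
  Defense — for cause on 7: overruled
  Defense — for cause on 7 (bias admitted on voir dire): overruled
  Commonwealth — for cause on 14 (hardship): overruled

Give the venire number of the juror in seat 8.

13

Removed: #1, #6, #9, #10, #11, #17, #18, #20, #21. (#7, #13, #14 stay — for-cause denied.)
Seating in order: seats 1–8 → #2, #3, #4, #5, #7, #8, #12, #13; alternates → #14.
So seat 8 is #13.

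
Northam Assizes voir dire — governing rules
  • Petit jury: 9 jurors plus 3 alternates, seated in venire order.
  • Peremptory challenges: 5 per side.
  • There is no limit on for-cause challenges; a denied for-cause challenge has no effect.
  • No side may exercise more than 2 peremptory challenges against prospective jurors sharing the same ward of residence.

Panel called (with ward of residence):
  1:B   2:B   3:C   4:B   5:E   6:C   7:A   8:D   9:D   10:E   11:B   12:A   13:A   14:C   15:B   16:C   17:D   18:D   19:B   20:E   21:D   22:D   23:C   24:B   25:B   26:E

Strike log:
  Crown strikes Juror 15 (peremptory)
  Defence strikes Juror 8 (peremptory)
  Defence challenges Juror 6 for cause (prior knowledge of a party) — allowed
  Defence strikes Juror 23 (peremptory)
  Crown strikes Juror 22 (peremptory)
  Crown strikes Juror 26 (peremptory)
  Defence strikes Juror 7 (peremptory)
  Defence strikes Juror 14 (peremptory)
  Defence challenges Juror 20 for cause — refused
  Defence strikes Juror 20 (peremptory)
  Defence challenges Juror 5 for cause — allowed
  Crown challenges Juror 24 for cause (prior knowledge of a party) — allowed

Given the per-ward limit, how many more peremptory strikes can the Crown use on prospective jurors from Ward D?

1

Crown peremptories so far: #15, #22, #26 — 3 of 5 used, 2 left overall.
Against Ward D: #22 — 1 used; per-ward cap 2 leaves 1.
Binding limit: min(2, 1) = 1.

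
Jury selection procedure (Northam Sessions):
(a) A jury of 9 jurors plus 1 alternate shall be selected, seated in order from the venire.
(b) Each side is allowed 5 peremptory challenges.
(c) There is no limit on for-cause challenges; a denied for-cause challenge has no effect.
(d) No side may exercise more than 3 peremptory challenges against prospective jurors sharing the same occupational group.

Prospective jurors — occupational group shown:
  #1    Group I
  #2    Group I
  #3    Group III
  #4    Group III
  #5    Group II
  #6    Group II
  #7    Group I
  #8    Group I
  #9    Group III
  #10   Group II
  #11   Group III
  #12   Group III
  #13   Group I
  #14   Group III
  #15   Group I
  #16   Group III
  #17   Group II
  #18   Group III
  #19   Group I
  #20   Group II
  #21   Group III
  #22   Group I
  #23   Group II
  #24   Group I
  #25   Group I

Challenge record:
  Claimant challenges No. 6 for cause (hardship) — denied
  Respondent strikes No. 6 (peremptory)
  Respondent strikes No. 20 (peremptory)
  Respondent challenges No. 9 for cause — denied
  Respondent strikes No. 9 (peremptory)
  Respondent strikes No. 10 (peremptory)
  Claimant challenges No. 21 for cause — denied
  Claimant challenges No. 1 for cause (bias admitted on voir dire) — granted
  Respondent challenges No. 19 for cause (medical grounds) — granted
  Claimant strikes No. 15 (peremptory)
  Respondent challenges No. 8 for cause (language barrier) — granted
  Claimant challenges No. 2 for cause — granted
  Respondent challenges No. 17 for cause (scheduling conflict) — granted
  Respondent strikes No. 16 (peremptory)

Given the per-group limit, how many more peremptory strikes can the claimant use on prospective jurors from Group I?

2

Claimant peremptories so far: #15 — 1 of 5 used, 4 left overall.
Against Group I: #15 — 1 used; per-group cap 3 leaves 2.
Binding limit: min(4, 2) = 2.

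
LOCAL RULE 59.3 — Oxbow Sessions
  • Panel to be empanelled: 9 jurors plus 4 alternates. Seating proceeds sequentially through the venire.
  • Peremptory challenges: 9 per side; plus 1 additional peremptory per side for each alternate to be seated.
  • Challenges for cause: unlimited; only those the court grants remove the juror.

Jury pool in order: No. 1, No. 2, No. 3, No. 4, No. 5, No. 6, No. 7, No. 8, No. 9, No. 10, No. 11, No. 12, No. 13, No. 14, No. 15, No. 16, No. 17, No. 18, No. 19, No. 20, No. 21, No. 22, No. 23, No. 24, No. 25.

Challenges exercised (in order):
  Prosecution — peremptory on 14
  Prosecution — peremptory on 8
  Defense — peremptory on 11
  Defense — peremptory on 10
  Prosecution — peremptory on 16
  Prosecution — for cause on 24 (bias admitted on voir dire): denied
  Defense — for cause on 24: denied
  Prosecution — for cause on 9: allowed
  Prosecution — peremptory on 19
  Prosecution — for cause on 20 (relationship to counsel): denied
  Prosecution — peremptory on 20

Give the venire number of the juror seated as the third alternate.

18

Removed: #8, #9, #10, #11, #14, #16, #19, #20. (#24 stays — for-cause denied.)
Seating in order: seats 1–9 → #1, #2, #3, #4, #5, #6, #7, #12, #13; alternates → #15, #17, #18, #21.
So alternate 3 is #18.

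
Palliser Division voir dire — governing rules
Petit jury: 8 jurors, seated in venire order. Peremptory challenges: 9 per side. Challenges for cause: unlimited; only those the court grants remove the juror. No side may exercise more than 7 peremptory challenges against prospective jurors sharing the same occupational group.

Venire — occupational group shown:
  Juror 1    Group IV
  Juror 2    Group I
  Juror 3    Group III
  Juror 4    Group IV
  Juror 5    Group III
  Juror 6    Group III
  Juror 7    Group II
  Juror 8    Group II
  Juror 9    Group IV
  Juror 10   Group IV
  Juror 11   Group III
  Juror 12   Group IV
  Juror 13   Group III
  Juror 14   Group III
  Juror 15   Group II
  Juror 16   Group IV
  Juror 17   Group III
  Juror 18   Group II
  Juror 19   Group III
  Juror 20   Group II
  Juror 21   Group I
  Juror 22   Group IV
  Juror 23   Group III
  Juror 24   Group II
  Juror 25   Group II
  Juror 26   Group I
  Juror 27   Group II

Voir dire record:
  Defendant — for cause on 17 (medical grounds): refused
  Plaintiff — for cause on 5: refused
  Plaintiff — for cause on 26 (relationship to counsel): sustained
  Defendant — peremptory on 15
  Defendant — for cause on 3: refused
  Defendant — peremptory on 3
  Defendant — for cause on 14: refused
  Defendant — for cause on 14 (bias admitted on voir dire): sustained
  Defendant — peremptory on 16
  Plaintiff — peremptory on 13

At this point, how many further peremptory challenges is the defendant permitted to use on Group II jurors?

Defendant peremptories so far: #15, #3, #16 — 3 of 9 used, 6 left overall.
Against Group II: #15 — 1 used; per-group cap 7 leaves 6.
Binding limit: min(6, 6) = 6.

6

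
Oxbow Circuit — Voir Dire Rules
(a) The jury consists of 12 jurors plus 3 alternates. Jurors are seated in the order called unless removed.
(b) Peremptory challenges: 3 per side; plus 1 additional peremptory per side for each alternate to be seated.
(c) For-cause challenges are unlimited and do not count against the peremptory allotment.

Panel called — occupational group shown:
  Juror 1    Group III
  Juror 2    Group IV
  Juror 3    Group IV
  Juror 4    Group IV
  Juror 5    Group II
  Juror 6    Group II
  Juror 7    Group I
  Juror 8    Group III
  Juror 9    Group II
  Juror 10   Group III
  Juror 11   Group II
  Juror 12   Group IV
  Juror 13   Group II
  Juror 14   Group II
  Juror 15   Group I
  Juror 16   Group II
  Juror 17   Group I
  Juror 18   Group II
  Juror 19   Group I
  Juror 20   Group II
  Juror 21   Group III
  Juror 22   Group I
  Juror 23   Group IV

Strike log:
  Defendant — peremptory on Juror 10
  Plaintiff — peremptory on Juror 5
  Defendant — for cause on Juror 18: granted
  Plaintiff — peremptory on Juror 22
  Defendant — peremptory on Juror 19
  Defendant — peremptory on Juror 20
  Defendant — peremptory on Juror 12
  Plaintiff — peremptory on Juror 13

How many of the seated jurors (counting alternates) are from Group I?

3

Removed: #5, #10, #12, #13, #18, #19, #20, #22.
Seated (15 incl. alternates): #1, #2, #3, #4, #6, #7, #8, #9, #11, #14, #15, #16, #17, #21, #23.
Of those, in Group I: #7, #15, #17 → 3.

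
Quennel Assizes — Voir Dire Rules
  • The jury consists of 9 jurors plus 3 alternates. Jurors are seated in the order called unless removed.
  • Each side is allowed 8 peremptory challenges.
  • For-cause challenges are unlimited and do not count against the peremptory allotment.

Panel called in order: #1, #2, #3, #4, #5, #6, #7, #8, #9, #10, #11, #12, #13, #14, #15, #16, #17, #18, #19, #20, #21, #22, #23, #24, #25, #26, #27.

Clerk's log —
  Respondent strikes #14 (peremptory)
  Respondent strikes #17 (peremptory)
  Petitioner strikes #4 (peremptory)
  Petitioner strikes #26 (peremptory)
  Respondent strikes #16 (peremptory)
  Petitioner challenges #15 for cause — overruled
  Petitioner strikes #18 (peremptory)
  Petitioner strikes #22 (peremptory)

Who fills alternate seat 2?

12

Removed: #4, #14, #16, #17, #18, #22, #26. (#15 stays — for-cause denied.)
Seating in order: seats 1–9 → #1, #2, #3, #5, #6, #7, #8, #9, #10; alternates → #11, #12, #13.
So alternate 2 is #12.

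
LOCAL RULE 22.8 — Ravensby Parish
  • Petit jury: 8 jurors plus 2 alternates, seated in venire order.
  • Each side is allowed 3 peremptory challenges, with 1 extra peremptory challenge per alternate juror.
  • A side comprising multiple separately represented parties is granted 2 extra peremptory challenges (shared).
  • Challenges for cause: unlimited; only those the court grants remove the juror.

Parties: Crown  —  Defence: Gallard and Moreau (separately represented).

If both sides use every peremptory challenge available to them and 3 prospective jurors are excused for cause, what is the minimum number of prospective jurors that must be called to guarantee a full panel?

25

Seats to fill: 8 + 2 alternates = 10.
Peremptories — Crown: 3 + 1×2 = 5; Defence: 3 + 1×2 + 2 = 7; total 12.
For-cause removals: 3.
Minimum venire: 10 + 12 + 3 = 25.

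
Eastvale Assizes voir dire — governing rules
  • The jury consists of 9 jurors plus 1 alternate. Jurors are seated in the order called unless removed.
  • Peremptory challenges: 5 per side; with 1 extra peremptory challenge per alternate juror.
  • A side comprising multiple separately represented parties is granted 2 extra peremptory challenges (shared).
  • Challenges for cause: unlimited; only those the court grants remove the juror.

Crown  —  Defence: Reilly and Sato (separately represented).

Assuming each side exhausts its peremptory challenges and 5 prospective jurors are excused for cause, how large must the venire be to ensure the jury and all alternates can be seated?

Seats to fill: 9 + 1 alternates = 10.
Peremptories — Crown: 5 + 1×1 = 6; Defence: 5 + 1×1 + 2 = 8; total 14.
For-cause removals: 5.
Minimum venire: 10 + 14 + 5 = 29.

29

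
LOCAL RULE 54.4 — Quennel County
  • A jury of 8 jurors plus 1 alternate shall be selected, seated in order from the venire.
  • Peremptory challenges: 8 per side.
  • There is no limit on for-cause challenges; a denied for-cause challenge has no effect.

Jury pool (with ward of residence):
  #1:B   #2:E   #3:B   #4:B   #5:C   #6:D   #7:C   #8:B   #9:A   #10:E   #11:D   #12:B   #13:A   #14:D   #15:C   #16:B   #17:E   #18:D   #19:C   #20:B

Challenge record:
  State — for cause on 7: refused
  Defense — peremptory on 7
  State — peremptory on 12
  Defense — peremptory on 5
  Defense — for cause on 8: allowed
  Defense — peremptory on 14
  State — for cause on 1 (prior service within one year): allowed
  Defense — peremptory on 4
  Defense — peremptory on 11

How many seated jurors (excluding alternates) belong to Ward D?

1

Removed: #1, #4, #5, #7, #8, #11, #12, #14.
Seated jurors 1–8: #2, #3, #6, #9, #10, #13, #15, #16 (alternates #17 not counted).
Of those, in Ward D: #6 → 1.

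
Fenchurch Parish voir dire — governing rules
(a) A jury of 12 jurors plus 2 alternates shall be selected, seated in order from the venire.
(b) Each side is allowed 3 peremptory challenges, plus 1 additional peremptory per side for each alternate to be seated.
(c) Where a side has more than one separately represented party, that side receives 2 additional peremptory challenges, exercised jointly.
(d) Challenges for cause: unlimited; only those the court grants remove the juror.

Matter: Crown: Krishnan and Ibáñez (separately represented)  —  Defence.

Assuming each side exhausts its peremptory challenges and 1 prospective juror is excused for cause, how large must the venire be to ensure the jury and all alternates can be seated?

Seats to fill: 12 + 2 alternates = 14.
Peremptories — Crown: 3 + 1×2 + 2 = 7; Defence: 3 + 1×2 = 5; total 12.
For-cause removals: 1.
Minimum venire: 14 + 12 + 1 = 27.

27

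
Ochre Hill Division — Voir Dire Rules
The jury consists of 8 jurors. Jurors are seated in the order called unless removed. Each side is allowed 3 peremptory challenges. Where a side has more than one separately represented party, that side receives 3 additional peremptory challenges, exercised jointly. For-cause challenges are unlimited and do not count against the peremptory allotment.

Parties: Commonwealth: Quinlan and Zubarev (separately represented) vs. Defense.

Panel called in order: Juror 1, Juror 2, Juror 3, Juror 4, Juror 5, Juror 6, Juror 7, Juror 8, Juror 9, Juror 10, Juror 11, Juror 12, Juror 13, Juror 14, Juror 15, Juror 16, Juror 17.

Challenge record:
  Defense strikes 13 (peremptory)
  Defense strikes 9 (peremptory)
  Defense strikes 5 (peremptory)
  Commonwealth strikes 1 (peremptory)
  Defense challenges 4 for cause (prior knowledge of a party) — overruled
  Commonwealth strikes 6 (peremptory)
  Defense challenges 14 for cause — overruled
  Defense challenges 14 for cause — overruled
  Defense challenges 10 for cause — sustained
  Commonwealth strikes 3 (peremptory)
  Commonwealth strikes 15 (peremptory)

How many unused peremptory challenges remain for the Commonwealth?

Commonwealth allotment: 3 base + 3 multi-party = 6.
Commonwealth peremptories used: #1, #6, #3, #15 — 4.
Remaining: 6 − 4 = 2.

2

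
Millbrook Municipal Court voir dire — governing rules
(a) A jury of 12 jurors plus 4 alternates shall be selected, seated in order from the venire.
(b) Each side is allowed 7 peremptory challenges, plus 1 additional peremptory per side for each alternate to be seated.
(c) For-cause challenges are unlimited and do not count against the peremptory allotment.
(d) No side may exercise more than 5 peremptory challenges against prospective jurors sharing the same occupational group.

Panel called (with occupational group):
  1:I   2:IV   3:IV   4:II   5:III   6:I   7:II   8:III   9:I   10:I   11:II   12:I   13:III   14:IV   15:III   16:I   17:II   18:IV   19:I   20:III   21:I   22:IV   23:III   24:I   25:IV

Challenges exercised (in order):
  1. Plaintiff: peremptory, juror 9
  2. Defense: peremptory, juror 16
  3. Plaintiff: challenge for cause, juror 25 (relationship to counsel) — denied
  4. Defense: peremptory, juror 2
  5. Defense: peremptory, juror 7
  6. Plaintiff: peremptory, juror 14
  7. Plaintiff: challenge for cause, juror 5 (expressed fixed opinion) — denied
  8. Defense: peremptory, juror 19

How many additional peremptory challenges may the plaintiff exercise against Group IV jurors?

Plaintiff peremptories so far: #9, #14 — 2 of 11 used, 9 left overall.
Against Group IV: #14 — 1 used; per-group cap 5 leaves 4.
Binding limit: min(9, 4) = 4.

4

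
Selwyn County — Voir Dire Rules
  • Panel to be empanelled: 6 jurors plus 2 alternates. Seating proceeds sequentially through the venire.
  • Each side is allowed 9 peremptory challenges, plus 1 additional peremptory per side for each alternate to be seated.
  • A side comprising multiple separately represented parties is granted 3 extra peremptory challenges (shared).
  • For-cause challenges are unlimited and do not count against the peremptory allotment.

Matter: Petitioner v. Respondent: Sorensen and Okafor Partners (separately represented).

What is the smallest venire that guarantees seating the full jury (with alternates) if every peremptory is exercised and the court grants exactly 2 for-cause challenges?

Seats to fill: 6 + 2 alternates = 8.
Peremptories — Petitioner: 9 + 1×2 = 11; Respondent: 9 + 1×2 + 3 = 14; total 25.
For-cause removals: 2.
Minimum venire: 8 + 25 + 2 = 35.

35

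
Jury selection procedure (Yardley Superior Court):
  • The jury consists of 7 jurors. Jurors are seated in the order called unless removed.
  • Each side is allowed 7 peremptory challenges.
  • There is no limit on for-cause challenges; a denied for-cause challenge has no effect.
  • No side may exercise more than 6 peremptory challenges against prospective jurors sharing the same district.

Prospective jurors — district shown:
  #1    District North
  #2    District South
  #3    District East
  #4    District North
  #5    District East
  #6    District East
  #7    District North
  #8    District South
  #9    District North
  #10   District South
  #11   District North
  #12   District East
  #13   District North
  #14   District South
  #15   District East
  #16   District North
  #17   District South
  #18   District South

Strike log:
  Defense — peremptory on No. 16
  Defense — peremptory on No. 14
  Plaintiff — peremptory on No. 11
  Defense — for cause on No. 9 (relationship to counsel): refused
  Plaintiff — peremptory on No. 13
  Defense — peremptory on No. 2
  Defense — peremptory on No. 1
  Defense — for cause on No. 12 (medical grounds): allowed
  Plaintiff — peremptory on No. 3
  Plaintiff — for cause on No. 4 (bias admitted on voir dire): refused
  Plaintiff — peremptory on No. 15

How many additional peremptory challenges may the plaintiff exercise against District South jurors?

3

Plaintiff peremptories so far: #11, #13, #3, #15 — 4 of 7 used, 3 left overall.
Against District South: none yet — per-district cap 6 leaves 6.
Binding limit: min(3, 6) = 3.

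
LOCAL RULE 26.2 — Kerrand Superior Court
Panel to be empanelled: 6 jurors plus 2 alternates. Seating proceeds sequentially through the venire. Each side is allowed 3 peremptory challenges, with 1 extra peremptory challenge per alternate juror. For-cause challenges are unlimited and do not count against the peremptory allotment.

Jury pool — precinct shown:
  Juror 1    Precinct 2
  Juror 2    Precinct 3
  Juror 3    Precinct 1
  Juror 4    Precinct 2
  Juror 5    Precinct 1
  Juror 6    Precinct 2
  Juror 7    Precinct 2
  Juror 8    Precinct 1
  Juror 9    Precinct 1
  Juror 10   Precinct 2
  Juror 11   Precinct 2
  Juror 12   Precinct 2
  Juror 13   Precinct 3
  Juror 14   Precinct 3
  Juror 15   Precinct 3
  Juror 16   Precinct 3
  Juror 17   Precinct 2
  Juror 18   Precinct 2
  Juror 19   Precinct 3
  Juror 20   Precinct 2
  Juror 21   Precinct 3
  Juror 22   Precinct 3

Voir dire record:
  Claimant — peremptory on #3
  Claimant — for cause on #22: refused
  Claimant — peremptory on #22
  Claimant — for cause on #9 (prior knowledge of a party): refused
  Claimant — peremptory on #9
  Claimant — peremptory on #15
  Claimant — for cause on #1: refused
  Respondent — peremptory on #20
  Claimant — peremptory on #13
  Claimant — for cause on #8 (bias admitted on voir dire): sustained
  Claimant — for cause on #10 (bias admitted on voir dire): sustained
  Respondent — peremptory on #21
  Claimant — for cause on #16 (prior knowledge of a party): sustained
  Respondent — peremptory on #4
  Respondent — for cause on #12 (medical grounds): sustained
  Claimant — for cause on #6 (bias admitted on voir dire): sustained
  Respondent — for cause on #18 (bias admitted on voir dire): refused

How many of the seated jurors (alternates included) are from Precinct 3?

Removed: #3, #4, #6, #8, #9, #10, #12, #13, #15, #16, #20, #21, #22.
Seated (8 incl. alternates): #1, #2, #5, #7, #11, #14, #17, #18.
Of those, in Precinct 3: #2, #14 → 2.

2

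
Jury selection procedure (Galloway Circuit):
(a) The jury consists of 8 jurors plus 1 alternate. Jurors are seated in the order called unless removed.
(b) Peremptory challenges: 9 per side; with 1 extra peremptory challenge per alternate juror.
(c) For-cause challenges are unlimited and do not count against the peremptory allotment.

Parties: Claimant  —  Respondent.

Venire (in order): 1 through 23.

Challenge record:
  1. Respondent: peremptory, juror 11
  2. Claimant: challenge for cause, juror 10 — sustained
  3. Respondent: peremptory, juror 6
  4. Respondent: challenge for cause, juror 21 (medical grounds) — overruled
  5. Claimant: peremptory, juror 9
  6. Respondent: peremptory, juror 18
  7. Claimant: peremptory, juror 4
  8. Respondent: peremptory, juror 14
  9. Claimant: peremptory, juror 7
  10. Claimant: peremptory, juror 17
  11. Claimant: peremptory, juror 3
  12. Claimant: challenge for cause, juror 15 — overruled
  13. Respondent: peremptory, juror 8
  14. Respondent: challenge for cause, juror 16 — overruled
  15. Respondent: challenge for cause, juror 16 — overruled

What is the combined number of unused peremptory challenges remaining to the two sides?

10

Claimant allotment: 9 base + 1 × 1 alternate = 10. Respondent allotment: 9 base + 1 × 1 alternate = 10.
Claimant peremptories used: #9, #4, #7, #17, #3 — 5 (for-cause on #10, #15 don't count).
Respondent peremptories used: #11, #6, #18, #14, #8 — 5 (for-cause on #21, #16, #16 don't count).
Remaining: (10 − 5) + (10 − 5) = 10.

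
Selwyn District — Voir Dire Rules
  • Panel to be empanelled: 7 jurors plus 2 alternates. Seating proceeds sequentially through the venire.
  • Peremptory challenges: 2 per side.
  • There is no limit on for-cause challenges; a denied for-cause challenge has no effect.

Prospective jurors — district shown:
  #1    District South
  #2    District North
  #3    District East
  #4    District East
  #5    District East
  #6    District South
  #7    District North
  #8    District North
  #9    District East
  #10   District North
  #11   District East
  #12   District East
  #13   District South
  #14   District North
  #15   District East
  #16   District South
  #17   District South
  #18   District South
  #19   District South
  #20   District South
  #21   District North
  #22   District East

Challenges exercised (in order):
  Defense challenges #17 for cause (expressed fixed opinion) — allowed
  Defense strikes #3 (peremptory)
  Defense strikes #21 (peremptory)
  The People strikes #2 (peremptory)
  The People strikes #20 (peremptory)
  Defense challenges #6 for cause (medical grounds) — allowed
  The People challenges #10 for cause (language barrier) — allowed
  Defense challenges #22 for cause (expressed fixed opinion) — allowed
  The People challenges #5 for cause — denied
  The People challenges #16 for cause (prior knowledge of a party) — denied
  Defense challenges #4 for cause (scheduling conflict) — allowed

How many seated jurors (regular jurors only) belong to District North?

Removed: #2, #3, #4, #6, #10, #17, #20, #21, #22.
Seated jurors 1–7: #1, #5, #7, #8, #9, #11, #12 (alternates #13, #14 not counted).
Of those, in District North: #7, #8 → 2.

2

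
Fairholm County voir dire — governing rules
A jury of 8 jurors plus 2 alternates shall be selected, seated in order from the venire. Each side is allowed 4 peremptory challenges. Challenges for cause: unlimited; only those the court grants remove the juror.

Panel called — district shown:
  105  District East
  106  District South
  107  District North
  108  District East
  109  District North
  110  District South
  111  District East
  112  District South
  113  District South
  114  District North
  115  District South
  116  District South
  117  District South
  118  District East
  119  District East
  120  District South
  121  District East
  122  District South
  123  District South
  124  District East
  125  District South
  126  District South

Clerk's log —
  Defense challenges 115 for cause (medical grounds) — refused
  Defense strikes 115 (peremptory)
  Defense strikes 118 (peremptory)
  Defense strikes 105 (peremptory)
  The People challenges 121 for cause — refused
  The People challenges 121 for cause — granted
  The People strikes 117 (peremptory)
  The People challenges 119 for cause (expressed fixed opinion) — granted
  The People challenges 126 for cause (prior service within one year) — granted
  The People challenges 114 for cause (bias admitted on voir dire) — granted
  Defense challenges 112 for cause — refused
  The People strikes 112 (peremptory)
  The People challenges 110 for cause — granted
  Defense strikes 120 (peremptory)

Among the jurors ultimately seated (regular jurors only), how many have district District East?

2

Removed: #105, #110, #112, #114, #115, #117, #118, #119, #120, #121, #126.
Seated jurors 1–8: #106, #107, #108, #109, #111, #113, #116, #122 (alternates #123, #124 not counted).
Of those, in District East: #108, #111 → 2.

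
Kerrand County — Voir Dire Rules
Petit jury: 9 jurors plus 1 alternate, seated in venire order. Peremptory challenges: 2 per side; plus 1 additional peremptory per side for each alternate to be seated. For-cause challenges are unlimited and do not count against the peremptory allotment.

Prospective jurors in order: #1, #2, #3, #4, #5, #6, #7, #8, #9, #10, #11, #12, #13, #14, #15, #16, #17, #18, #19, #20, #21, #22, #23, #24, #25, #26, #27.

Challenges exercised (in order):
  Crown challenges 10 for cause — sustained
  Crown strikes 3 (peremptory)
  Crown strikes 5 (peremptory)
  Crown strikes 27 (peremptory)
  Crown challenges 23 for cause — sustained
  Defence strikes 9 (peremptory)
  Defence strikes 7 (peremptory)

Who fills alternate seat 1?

15

Removed: #3, #5, #7, #9, #10, #23, #27.
Seating in order: seats 1–9 → #1, #2, #4, #6, #8, #11, #12, #13, #14; alternates → #15.
So alternate 1 is #15.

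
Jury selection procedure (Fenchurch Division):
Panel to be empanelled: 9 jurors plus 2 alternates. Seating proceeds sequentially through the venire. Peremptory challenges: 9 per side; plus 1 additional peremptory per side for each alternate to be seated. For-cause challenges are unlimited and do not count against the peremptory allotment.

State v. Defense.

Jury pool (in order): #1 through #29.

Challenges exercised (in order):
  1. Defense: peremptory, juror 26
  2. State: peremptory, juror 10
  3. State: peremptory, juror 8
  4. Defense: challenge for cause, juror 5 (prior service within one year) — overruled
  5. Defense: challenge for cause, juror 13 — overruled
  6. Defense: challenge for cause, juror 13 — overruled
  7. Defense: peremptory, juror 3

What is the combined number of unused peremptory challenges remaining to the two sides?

State allotment: 9 base + 1 × 2 alternates = 11. Defense allotment: 9 base + 1 × 2 alternates = 11.
State peremptories used: #10, #8 — 2.
Defense peremptories used: #26, #3 — 2 (for-cause on #5, #13, #13 don't count).
Remaining: (11 − 2) + (11 − 2) = 18.

18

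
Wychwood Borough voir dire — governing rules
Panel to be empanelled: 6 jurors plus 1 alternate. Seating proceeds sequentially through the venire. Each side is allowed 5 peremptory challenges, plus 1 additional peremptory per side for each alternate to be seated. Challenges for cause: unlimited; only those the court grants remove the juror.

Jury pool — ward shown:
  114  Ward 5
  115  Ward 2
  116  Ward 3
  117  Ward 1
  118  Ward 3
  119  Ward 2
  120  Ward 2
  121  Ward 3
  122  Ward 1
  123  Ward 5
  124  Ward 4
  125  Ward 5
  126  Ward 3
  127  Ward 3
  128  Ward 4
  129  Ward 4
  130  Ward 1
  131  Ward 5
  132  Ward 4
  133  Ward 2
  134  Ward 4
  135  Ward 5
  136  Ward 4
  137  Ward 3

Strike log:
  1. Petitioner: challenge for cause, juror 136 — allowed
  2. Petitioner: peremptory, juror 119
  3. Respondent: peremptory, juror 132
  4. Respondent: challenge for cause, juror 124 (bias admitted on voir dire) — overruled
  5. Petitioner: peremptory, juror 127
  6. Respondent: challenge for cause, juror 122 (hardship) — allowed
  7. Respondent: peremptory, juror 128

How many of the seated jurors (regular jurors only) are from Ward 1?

1

Removed: #119, #122, #127, #128, #132, #136.
Seated jurors 1–6: #114, #115, #116, #117, #118, #120 (alternates #121 not counted).
Of those, in Ward 1: #117 → 1.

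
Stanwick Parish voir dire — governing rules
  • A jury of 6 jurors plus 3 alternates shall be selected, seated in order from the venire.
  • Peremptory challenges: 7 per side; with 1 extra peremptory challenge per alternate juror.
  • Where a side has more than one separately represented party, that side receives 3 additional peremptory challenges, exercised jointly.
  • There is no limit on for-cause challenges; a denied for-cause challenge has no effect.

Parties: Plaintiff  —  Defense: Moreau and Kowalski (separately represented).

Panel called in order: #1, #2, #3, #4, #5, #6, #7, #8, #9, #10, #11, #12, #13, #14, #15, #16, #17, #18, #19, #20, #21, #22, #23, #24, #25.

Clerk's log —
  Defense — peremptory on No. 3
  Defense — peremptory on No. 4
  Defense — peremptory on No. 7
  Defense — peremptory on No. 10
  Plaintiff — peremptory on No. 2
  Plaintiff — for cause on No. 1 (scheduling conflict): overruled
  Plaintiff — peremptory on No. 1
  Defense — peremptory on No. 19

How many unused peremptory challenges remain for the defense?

8

Defense allotment: 7 base + 1 × 3 alternates + 3 multi-party = 13.
Defense peremptories used: #3, #4, #7, #10, #19 — 5.
Remaining: 13 − 5 = 8.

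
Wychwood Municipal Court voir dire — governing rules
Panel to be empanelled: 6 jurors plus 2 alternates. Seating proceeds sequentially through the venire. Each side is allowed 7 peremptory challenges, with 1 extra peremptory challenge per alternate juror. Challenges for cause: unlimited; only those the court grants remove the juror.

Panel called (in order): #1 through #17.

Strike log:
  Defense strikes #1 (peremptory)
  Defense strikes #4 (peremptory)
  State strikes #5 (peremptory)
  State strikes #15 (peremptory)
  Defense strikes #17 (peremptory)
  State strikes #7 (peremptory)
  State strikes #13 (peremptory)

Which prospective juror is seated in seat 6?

Removed: #1, #4, #5, #7, #13, #15, #17.
Seating in order: seats 1–6 → #2, #3, #6, #8, #9, #10; alternates → #11, #12.
So seat 6 is #10.

10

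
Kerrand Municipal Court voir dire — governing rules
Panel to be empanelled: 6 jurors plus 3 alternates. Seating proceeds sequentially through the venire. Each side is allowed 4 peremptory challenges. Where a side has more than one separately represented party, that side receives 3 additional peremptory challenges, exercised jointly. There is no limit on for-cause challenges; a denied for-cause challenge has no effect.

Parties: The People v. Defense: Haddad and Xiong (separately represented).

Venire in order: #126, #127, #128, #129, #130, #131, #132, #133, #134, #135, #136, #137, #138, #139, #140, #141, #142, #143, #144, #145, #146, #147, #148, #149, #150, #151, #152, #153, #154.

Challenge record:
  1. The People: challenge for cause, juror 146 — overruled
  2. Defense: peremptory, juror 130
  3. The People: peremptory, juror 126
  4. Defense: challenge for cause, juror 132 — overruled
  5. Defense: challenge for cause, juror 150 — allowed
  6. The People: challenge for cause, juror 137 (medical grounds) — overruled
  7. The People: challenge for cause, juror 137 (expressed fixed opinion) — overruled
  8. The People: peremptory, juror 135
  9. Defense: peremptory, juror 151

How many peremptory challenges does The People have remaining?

The People allotment: 4.
The People peremptories used: #126, #135 — 2 (for-cause on #146, #137, #137 don't count).
Remaining: 4 − 2 = 2.

2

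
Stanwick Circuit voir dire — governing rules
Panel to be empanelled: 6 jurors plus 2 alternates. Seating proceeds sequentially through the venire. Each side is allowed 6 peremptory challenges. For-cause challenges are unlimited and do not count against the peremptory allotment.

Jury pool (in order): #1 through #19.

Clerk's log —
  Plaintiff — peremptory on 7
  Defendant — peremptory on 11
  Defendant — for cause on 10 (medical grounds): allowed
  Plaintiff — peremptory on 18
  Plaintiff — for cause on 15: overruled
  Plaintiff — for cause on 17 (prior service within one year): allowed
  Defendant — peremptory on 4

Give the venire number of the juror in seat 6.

8

Removed: #4, #7, #10, #11, #17, #18. (#15 stays — for-cause denied.)
Seating in order: seats 1–6 → #1, #2, #3, #5, #6, #8; alternates → #9, #12.
So seat 6 is #8.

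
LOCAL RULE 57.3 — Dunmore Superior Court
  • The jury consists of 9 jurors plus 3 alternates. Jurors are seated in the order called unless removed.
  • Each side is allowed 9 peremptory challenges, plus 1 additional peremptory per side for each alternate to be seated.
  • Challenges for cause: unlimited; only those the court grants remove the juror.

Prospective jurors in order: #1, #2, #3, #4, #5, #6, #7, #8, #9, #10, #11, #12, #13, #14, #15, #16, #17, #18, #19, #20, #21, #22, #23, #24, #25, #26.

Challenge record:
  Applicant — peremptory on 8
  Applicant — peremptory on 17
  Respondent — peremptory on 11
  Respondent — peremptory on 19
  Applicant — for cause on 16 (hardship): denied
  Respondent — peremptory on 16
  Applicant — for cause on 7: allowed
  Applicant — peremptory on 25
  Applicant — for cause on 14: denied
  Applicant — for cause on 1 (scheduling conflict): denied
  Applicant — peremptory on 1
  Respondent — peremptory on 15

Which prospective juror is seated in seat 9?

13

Removed: #1, #7, #8, #11, #15, #16, #17, #19, #25. (#14 stays — for-cause denied.)
Filling seats in venire order through position 9: #2, #3, #4, #5, #6, #9, #10, #12, #13.
So seat 9 is #13.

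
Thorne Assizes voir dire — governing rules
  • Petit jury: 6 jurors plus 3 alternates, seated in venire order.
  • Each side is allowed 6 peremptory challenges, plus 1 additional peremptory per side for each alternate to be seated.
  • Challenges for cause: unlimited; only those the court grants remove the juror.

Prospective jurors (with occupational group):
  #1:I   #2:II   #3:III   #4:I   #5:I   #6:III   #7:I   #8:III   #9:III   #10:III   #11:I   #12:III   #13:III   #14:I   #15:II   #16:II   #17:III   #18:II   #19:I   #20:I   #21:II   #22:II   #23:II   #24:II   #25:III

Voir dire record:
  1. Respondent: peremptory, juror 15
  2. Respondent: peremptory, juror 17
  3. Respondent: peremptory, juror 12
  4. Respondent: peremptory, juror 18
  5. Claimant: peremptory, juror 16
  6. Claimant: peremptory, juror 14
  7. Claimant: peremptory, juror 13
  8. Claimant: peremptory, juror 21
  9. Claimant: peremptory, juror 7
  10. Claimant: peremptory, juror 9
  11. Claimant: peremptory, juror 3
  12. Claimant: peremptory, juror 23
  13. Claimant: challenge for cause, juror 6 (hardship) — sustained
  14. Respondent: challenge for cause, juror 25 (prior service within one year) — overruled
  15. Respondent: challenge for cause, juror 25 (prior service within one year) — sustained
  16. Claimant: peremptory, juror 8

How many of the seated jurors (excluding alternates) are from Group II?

Removed: #3, #6, #7, #8, #9, #12, #13, #14, #15, #16, #17, #18, #21, #23, #25.
Seated jurors 1–6: #1, #2, #4, #5, #10, #11 (alternates #19, #20, #22 not counted).
Of those, in Group II: #2 → 1.

1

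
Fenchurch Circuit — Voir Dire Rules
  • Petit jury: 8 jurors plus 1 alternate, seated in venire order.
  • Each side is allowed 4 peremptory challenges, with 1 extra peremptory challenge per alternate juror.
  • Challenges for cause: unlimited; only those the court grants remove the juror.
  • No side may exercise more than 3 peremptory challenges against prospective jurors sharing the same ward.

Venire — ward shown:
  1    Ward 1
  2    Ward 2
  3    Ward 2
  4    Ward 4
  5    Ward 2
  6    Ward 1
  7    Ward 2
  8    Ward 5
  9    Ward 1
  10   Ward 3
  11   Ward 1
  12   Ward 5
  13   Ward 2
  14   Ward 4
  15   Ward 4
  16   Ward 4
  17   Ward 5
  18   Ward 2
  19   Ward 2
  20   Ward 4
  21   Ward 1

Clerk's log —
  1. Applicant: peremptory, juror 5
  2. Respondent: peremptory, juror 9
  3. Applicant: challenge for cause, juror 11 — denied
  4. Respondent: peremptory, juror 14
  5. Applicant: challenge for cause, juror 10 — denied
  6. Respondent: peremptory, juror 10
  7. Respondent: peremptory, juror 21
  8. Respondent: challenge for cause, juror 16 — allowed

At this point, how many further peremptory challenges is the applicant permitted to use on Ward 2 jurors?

Applicant peremptories so far: #5 — 1 of 5 used, 4 left overall.
Against Ward 2: #5 — 1 used; per-ward cap 3 leaves 2.
Binding limit: min(4, 2) = 2.

2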